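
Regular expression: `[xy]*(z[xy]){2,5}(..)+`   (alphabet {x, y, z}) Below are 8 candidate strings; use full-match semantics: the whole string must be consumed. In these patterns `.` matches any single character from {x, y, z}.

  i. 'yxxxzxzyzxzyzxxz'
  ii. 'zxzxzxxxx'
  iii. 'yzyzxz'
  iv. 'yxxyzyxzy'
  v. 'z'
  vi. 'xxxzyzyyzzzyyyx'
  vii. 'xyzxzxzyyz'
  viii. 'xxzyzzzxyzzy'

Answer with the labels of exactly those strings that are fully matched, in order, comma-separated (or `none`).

i → match
ii → no match
iii → no match
iv → no match
v → no match
vi → match
vii → match
viii → no match

i, vi, vii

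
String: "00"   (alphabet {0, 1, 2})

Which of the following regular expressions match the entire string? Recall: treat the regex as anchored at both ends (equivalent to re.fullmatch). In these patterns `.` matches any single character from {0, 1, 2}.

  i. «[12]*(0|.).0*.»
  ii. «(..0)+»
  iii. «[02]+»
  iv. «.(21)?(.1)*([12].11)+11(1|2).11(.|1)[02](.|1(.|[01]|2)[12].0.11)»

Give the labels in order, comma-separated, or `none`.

iii

i → no match
ii → no match
iii → match
iv → no match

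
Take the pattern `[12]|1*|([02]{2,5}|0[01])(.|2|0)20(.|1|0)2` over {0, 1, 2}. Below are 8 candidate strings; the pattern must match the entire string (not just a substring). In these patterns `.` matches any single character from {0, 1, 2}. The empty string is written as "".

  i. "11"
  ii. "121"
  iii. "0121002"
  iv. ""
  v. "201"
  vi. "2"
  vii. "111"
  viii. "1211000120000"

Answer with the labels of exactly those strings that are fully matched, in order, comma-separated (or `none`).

i, iv, vi, vii

i → match
ii → no match
iii → no match
iv → match
v → no match
vi → match
vii → match
viii → no match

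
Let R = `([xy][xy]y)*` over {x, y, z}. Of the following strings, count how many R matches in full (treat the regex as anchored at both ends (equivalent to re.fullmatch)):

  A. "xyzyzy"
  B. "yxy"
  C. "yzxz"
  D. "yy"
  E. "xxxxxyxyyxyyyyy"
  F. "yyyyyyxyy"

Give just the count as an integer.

A. "xyzyzy" → no match
B. "yxy" → match
C. "yzxz" → no match
D. "yy" → no match
E → no match
F. "yyyyyyxyy" → match
Total matched: 2

2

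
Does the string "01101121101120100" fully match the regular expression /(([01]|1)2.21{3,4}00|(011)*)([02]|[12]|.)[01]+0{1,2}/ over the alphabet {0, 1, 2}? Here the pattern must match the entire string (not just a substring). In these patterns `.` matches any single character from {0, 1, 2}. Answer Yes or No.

No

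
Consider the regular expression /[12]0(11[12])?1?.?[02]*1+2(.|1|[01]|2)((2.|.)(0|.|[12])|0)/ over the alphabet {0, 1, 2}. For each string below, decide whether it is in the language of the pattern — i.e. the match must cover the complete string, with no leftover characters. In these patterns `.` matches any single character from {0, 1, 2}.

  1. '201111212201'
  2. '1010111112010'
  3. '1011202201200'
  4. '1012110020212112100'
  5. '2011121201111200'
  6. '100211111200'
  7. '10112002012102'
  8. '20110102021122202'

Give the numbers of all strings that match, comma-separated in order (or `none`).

1. '201111212201' → match
2 → match
3 → match
4 → no match
5 → no match
6. '100211111200' → match
7 → match
8 → no match

1, 2, 3, 6, 7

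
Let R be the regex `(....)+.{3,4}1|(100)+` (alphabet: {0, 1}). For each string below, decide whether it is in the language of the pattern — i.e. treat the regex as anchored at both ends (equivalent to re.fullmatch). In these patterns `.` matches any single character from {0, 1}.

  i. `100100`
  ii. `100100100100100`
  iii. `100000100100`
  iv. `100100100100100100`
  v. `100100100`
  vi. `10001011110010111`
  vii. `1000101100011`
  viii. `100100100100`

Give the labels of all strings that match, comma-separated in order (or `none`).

i → match
ii → match
iii → no match
iv → match
v → match
vi → match
vii → match
viii → match

i, ii, iv, v, vi, vii, viii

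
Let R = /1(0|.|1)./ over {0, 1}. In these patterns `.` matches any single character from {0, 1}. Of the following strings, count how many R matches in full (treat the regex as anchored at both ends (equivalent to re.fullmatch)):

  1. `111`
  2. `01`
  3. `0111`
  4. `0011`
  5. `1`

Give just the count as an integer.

1 → match
2 → no match — must start with `1`
3 → no match — must start with `1`
4 → no match — must start with `1`
5 → no match
Total matched: 1

1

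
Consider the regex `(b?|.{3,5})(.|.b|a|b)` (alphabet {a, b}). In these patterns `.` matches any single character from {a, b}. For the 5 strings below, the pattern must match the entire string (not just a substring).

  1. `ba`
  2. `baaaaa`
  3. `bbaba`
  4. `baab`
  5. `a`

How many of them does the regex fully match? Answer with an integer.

1 → match
2 → match
3 → match
4 → match
5 → match
Total matched: 5

5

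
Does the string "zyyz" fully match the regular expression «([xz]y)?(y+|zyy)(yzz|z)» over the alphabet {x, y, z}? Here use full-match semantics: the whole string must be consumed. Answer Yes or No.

Yes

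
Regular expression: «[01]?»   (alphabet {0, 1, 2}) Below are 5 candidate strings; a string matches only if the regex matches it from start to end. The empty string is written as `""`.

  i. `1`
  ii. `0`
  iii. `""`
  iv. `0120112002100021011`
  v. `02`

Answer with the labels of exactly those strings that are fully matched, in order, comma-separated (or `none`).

i, ii, iii

i → match
ii → match
iii → match
iv → no match
v → no match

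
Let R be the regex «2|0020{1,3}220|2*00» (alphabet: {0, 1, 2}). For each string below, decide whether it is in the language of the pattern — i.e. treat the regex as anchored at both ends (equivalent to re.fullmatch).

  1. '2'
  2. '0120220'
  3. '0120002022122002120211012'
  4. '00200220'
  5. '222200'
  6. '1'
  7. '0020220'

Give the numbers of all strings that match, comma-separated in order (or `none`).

1 → match
2 → no match
3 → no match
4 → match
5 → match
6 → no match
7 → match

1, 4, 5, 7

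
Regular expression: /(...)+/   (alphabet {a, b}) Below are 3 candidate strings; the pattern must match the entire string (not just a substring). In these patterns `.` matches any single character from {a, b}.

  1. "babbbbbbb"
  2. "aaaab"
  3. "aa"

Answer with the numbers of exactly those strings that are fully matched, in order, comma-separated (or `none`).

1

1. "babbbbbbb" → match
2. "aaaab" → no match
3. "aa" → no match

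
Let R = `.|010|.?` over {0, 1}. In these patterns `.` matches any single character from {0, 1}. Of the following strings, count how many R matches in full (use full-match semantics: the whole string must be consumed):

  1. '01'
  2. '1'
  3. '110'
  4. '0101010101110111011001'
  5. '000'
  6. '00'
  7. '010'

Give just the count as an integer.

2

1 → no match
2 → match
3 → no match
4 → no match
5 → no match
6 → no match
7 → match
Total matched: 2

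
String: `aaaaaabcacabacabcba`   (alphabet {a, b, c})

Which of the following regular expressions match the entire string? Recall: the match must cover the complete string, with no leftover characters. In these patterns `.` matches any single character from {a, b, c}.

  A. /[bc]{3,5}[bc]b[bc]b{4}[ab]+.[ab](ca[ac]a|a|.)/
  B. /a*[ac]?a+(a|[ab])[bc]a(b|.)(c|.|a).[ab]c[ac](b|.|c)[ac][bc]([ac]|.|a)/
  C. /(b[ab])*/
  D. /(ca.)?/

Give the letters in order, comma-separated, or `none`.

A → no match
B → match
C → no match
D → no match

B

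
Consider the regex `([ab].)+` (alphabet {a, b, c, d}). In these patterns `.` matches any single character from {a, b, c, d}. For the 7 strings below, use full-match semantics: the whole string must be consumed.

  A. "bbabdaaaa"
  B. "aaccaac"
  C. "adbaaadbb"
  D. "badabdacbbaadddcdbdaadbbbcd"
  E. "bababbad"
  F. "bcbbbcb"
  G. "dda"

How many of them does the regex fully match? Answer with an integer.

A → no match
B → no match
C → no match
D → no match
E → match
F → no match
G → no match
Total matched: 1

1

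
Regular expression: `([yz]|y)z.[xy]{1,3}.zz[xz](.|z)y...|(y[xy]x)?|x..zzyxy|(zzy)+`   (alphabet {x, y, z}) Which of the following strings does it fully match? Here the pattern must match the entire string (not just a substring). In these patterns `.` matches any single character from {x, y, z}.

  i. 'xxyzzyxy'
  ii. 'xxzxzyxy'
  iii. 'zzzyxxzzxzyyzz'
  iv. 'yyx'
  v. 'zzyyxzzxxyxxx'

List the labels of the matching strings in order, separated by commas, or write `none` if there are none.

i, iii, iv, v

i → match
ii → no match
iii → match
iv → match
v → match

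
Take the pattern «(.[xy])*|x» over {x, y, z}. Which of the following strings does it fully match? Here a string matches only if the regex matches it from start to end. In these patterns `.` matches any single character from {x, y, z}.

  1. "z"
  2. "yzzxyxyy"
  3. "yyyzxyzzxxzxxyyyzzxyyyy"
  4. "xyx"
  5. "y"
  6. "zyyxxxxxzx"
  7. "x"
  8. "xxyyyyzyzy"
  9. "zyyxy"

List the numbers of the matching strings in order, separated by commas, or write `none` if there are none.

6, 7, 8

1 → no match
2 → no match
3 → no match
4 → no match
5 → no match
6 → match
7 → match
8 → match
9 → no match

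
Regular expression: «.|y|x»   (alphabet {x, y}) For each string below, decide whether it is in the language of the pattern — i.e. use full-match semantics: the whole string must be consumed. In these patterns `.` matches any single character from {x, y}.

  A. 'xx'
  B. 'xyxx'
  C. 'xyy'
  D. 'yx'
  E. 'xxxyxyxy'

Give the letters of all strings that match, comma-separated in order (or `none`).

A → no match
B → no match
C → no match
D → no match
E → no match

none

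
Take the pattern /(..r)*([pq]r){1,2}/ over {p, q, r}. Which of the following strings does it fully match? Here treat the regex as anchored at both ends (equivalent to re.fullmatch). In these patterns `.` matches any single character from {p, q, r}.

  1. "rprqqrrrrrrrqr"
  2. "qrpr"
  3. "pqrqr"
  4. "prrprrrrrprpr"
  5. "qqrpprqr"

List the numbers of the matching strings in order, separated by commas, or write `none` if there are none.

1, 2, 3, 4, 5

1 → match
2 → match
3 → match
4 → match
5 → match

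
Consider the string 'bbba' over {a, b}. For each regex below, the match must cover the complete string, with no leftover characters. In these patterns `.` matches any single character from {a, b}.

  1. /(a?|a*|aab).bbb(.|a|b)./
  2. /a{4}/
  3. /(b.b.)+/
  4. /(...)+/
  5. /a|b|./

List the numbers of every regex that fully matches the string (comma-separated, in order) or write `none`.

3

1 → no match
2 → no match — must start with 'a'
3 → match
4 → no match
5 → no match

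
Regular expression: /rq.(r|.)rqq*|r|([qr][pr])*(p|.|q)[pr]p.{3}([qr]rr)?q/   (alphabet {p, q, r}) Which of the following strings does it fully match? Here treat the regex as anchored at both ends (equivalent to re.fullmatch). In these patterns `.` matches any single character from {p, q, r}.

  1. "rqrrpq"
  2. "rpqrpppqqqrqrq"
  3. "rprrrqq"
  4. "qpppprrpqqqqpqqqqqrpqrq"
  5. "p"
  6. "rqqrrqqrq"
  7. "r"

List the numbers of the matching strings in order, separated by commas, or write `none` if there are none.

1 → no match
2 → no match
3 → no match
4 → no match
5 → no match
6 → no match
7 → match

7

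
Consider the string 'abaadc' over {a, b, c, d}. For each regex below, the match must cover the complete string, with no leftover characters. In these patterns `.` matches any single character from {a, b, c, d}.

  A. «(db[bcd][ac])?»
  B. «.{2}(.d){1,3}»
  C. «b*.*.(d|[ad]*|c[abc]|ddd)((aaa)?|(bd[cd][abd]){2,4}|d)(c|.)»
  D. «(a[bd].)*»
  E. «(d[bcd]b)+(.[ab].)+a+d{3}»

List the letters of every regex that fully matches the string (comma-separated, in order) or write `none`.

A → no match
B → no match — must end with 'd'
C → match
D → match
E → no match — must start with 'd'

C, D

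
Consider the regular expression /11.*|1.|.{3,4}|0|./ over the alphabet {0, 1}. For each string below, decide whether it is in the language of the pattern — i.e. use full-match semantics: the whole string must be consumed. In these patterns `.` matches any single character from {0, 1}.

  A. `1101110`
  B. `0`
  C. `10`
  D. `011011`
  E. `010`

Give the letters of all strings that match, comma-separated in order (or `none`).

A → match
B → match
C → match
D → no match
E → match

A, B, C, E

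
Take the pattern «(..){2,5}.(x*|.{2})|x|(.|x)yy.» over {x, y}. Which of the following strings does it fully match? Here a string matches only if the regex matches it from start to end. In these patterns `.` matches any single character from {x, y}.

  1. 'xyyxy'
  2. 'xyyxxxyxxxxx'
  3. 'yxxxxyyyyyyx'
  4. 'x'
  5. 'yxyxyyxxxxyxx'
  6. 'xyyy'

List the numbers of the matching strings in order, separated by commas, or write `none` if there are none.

1, 2, 3, 4, 5, 6

1 → match
2 → match
3 → match
4 → match
5 → match
6 → match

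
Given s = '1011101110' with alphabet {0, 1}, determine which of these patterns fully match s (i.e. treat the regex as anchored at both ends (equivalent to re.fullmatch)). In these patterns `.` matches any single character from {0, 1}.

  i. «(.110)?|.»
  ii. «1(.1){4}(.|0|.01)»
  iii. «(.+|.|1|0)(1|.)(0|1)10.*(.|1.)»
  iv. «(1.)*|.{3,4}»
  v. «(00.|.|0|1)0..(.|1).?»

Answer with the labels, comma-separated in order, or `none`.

i → no match
ii → match
iii → match
iv → match
v → no match

ii, iii, iv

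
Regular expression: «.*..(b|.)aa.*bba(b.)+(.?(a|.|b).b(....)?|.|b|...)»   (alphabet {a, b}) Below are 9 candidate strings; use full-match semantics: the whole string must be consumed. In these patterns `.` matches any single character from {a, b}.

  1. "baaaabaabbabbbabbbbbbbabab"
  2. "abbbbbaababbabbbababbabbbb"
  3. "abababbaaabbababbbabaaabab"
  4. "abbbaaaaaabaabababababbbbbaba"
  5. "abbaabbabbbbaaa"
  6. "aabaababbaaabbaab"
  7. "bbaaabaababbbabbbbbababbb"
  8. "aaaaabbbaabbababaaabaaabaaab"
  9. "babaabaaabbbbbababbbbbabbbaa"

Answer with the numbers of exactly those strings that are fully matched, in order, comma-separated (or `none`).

1 → match
2 → no match
3 → no match
4 → no match
5 → match
6 → no match
7 → match
8 → no match
9 → match

1, 5, 7, 9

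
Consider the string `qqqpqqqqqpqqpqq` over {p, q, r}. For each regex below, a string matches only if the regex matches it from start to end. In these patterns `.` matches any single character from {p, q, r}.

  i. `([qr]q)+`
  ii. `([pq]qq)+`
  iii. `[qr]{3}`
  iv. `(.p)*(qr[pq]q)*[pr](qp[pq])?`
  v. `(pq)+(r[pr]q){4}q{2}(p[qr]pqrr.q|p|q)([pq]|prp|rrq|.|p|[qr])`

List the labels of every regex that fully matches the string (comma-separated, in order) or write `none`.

ii

i → no match
ii → match
iii → no match
iv → no match
v → no match — must start with `pq`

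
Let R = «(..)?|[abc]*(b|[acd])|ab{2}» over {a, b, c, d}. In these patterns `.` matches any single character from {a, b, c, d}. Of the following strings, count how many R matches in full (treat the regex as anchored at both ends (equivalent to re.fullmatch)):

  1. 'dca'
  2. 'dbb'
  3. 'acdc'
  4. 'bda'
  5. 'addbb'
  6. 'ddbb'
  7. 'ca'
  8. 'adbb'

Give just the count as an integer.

1. 'dca' → no match
2. 'dbb' → no match
3. 'acdc' → no match
4. 'bda' → no match
5. 'addbb' → no match
6. 'ddbb' → no match
7. 'ca' → match
8. 'adbb' → no match
Total matched: 1

1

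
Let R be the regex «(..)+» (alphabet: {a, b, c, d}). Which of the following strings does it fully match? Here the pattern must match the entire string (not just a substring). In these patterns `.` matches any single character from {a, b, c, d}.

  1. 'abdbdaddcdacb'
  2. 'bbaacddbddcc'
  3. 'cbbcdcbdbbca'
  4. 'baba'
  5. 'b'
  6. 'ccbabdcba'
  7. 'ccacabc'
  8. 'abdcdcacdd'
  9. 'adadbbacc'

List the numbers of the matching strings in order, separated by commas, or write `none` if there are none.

1 → no match
2 → match
3 → match
4 → match
5 → no match
6 → no match
7 → no match
8 → match
9 → no match

2, 3, 4, 8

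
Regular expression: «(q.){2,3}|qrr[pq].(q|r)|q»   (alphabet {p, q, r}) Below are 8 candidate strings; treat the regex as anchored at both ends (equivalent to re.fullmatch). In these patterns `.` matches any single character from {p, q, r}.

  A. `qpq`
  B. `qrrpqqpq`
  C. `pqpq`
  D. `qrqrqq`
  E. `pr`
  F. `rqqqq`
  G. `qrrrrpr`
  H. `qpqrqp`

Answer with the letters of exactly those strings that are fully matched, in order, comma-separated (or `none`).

A → no match
B → no match
C → no match
D → match
E → no match
F → no match
G → no match
H → match

D, H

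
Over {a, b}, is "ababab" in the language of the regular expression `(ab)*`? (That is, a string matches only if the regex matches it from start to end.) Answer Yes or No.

Yes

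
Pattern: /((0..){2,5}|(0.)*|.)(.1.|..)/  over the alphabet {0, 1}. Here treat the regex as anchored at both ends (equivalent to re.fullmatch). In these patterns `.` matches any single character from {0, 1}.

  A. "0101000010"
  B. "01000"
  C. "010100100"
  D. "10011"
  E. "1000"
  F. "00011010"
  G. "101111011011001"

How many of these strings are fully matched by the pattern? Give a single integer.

A → match
B → no match
C → no match
D → no match
E → no match
F → no match
G → no match
Total matched: 1

1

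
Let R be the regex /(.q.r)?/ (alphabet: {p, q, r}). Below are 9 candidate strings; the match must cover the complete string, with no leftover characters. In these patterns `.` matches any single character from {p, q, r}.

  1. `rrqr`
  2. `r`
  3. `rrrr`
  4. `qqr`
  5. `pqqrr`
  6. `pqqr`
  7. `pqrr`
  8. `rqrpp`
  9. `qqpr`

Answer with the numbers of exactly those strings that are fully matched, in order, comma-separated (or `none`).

6, 7, 9

1 → no match
2 → no match
3 → no match
4 → no match
5 → no match
6 → match
7 → match
8 → no match
9 → match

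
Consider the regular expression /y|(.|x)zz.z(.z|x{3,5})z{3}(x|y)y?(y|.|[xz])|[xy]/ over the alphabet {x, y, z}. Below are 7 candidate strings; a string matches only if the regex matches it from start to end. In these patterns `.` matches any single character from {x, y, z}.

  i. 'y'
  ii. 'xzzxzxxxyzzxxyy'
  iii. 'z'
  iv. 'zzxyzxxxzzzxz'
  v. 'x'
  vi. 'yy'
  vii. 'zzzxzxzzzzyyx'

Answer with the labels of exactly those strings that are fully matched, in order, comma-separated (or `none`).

i, v, vii

i → match
ii → no match
iii → no match
iv → no match
v → match
vi → no match
vii → match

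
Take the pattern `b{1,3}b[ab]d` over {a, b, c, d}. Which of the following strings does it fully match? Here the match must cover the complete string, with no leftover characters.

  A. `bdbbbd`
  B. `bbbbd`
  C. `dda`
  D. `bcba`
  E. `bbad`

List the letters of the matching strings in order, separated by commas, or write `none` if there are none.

B, E

A → no match
B → match
C → no match — must start with `b`
D → no match — must end with `d`
E → match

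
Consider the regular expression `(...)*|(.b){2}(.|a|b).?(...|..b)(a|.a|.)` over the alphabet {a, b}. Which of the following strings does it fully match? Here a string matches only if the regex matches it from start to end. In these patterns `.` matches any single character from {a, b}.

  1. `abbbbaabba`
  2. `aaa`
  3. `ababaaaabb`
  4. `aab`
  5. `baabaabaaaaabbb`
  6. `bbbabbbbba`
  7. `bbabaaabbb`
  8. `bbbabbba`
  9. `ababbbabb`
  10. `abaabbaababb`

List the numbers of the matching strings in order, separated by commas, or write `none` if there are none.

1 → match
2 → match
3 → match
4 → match
5 → match
6 → no match
7 → match
8 → no match
9 → match
10 → match

1, 2, 3, 4, 5, 7, 9, 10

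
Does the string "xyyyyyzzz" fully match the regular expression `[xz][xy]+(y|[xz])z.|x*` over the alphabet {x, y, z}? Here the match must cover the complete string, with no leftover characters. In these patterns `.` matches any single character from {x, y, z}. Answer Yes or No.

Yes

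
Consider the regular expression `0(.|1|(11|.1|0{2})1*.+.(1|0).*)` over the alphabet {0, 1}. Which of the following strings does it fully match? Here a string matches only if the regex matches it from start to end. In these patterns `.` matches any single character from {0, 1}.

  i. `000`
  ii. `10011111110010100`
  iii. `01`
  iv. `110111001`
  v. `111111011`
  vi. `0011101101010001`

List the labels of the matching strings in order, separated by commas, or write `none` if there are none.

i. `000` → no match
ii → no match — must start with `0`
iii. `01` → match
iv. `110111001` → no match — must start with `0`
v. `111111011` → no match — must start with `0`
vi → match

iii, vi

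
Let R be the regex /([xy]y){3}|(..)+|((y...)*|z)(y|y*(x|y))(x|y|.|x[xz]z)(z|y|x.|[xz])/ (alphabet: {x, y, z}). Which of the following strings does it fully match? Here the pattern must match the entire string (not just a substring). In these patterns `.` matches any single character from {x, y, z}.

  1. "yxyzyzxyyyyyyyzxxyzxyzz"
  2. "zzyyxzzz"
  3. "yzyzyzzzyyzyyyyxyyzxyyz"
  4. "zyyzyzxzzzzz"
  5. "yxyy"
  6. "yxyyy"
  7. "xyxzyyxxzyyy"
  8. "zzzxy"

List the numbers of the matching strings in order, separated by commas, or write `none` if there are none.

1 → no match
2 → match
3 → match
4 → match
5 → match
6 → no match
7 → match
8 → no match

2, 3, 4, 5, 7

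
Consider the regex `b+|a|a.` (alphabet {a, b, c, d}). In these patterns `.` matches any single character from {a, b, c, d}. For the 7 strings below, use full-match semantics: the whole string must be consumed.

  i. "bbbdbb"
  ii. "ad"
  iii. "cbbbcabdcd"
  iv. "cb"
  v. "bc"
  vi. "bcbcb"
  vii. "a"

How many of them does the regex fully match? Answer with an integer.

2

i → no match
ii → match
iii → no match
iv → no match
v → no match
vi → no match
vii → match
Total matched: 2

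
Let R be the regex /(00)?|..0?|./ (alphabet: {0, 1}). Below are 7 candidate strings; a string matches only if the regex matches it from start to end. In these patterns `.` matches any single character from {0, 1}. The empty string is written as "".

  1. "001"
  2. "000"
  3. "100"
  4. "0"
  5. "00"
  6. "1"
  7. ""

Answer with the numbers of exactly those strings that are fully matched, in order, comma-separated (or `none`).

2, 3, 4, 5, 6, 7

1. "001" → no match
2. "000" → match
3. "100" → match
4. "0" → match
5. "00" → match
6. "1" → match
7. "" → match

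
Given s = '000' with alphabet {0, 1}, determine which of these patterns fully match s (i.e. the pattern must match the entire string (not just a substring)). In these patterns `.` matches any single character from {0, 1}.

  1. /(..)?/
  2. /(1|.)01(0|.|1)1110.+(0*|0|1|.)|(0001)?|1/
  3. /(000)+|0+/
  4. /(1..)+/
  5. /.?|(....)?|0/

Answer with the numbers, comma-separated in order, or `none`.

1 → no match
2 → no match
3 → match
4 → no match — must start with '1'
5 → no match

3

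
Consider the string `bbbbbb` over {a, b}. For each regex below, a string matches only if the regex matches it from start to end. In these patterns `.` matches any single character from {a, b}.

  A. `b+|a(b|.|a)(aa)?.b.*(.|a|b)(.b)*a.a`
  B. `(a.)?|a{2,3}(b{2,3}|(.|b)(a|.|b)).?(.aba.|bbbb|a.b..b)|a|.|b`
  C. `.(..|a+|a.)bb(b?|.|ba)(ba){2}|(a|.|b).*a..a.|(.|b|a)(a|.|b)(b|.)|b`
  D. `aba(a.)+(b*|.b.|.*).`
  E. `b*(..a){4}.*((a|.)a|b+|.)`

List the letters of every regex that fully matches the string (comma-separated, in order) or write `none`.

A

A → match
B → no match
C → no match
D → no match — must start with `abaa`
E → no match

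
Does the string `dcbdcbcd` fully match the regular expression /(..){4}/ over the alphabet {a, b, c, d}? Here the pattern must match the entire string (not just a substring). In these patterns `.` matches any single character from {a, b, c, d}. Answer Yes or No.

Yes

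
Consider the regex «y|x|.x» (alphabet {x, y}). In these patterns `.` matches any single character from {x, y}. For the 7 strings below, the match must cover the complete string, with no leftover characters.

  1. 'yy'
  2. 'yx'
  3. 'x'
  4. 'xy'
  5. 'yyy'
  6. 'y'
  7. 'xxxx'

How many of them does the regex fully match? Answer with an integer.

1 → no match
2 → match
3 → match
4 → no match
5 → no match
6 → match
7 → no match
Total matched: 3

3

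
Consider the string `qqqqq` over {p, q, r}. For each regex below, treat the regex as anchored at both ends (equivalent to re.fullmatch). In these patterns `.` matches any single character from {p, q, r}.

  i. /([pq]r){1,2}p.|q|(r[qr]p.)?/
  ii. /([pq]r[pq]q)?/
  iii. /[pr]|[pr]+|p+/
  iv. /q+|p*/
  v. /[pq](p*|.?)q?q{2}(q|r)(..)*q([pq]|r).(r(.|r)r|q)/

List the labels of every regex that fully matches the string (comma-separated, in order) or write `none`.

i → no match
ii → no match
iii → no match
iv → match
v → no match

iv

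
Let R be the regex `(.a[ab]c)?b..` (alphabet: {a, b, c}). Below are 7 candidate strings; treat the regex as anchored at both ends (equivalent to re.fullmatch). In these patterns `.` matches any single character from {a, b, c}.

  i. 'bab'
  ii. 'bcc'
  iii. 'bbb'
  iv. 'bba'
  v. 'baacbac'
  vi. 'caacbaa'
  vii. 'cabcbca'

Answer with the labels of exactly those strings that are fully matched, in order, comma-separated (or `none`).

i. 'bab' → match
ii. 'bcc' → match
iii. 'bbb' → match
iv. 'bba' → match
v. 'baacbac' → match
vi. 'caacbaa' → match
vii. 'cabcbca' → match

i, ii, iii, iv, v, vi, vii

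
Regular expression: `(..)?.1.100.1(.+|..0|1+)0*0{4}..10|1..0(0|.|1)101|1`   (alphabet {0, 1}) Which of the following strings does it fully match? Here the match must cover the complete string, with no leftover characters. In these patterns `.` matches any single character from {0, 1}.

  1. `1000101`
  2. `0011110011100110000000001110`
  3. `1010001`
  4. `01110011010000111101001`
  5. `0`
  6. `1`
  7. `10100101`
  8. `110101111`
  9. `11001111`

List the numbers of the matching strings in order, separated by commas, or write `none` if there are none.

1 → no match
2 → match
3 → no match
4 → no match
5 → no match
6 → match
7 → match
8 → no match
9 → no match

2, 6, 7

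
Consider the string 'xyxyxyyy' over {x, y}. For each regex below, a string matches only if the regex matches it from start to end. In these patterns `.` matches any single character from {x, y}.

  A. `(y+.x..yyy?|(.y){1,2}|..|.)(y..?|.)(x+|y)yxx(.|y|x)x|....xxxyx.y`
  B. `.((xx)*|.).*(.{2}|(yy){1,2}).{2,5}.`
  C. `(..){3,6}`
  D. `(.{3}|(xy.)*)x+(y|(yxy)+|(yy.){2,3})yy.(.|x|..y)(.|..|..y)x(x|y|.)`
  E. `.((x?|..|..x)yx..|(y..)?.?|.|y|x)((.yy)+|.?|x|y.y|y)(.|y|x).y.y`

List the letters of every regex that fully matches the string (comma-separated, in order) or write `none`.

B, C, E

A → no match
B → match
C → match
D → no match
E → match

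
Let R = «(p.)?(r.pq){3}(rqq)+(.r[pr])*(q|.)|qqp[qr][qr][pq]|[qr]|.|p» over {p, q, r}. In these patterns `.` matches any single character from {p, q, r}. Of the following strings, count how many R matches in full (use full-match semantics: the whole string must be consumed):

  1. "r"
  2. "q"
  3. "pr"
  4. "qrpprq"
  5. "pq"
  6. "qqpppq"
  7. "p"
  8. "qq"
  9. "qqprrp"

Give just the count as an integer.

4

1 → match
2 → match
3 → no match
4 → no match
5 → no match
6 → no match
7 → match
8 → no match
9 → match
Total matched: 4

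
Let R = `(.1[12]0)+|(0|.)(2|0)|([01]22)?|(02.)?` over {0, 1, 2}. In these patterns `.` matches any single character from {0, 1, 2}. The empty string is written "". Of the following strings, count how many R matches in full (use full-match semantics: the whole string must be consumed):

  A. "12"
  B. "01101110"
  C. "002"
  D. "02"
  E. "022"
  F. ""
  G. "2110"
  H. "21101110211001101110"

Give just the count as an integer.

A → match
B → match
C → no match
D → match
E → match
F → match
G → match
H → match
Total matched: 7

7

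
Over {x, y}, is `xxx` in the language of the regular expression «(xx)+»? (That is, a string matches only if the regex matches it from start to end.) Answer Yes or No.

No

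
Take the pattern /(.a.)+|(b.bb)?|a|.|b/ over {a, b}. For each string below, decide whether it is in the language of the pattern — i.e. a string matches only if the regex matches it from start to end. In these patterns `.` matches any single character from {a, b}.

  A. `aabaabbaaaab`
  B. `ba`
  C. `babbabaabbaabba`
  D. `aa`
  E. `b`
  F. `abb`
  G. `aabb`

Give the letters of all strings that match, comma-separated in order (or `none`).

A, E

A → match
B → no match
C → no match
D → no match
E → match
F → no match
G → no match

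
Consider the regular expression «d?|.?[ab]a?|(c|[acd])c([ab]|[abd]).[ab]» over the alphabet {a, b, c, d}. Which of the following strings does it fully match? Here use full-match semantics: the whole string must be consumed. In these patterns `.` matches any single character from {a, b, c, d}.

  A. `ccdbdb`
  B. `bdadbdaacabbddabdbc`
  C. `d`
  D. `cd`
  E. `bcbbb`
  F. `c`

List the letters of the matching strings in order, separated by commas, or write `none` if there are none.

A → no match
B → no match
C → match
D → no match
E → no match
F → no match

C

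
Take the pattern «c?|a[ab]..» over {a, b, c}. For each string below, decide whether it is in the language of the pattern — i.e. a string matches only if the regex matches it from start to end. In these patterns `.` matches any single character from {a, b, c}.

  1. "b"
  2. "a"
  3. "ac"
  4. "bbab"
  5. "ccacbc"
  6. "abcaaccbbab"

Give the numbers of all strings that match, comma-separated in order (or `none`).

1 → no match
2 → no match
3 → no match
4 → no match
5 → no match
6 → no match

none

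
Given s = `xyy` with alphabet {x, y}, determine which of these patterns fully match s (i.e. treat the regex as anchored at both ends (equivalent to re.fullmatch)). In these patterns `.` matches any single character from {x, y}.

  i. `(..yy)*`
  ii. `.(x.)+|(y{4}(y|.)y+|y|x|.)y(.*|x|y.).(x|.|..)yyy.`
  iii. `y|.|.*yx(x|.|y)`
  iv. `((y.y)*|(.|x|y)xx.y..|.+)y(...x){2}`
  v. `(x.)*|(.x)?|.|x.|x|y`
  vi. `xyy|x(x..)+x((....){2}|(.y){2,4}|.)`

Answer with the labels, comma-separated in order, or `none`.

vi

i → no match
ii → no match
iii → no match
iv → no match — must end with `x`
v → no match
vi → match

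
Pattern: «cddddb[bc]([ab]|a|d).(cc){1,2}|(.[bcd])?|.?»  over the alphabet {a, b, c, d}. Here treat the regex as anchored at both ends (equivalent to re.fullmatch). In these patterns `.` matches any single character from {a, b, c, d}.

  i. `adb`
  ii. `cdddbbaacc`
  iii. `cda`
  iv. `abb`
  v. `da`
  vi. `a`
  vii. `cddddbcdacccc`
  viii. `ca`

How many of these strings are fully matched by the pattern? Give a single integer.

2

i → no match
ii → no match
iii → no match
iv → no match
v → no match
vi → match
vii → match
viii → no match
Total matched: 2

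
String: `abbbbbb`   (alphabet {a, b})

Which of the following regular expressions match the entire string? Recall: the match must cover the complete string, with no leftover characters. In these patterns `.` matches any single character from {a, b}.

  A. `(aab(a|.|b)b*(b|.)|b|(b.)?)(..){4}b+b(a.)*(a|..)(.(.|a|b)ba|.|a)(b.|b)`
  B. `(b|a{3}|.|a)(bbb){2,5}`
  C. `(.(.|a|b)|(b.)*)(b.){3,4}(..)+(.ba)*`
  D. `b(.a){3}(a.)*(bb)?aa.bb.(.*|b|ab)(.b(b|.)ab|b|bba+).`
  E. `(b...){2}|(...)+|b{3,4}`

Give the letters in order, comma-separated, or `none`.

B

A → no match
B → match
C → no match
D → no match — must start with `b`
E → no match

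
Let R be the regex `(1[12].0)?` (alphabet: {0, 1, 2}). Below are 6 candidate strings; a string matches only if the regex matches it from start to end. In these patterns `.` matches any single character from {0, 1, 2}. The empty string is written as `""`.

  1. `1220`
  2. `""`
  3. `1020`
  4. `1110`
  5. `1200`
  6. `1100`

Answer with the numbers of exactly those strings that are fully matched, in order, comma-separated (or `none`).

1, 2, 4, 5, 6

1. `1220` → match
2. `""` → match
3. `1020` → no match
4. `1110` → match
5. `1200` → match
6. `1100` → match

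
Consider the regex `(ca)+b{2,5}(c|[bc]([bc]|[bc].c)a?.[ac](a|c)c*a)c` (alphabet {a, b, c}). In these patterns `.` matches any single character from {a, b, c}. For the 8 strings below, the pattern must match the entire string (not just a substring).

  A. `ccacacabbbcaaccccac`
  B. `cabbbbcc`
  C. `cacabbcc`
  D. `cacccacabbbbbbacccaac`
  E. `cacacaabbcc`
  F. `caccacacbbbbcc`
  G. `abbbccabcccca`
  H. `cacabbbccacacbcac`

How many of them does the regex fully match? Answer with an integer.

2

A → no match — must start with `ca`
B → match
C → match
D → no match
E → no match
F → no match
G → no match — must start with `ca`
H → no match
Total matched: 2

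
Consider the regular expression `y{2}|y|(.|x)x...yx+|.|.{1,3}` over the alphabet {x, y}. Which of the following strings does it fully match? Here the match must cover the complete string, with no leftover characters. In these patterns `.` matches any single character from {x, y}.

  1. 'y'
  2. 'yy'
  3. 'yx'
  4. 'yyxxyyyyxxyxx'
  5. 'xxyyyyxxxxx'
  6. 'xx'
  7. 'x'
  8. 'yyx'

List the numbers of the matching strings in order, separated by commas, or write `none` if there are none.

1. 'y' → match
2. 'yy' → match
3. 'yx' → match
4 → no match
5. 'xxyyyyxxxxx' → match
6. 'xx' → match
7. 'x' → match
8. 'yyx' → match

1, 2, 3, 5, 6, 7, 8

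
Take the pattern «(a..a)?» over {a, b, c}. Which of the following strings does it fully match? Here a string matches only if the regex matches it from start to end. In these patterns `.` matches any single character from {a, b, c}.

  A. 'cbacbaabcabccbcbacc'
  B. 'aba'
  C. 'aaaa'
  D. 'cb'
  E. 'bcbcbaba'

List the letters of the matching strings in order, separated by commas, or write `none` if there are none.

A → no match
B → no match
C → match
D → no match
E → no match

C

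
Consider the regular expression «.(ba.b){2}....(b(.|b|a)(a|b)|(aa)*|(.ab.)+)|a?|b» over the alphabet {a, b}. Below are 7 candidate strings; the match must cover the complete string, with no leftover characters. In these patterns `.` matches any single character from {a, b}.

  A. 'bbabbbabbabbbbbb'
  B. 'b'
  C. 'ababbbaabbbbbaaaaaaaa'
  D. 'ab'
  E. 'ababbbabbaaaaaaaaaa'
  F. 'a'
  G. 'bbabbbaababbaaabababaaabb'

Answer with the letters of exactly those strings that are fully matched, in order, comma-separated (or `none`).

A, B, C, E, F, G

A → match
B → match
C → match
D → no match
E → match
F → match
G → match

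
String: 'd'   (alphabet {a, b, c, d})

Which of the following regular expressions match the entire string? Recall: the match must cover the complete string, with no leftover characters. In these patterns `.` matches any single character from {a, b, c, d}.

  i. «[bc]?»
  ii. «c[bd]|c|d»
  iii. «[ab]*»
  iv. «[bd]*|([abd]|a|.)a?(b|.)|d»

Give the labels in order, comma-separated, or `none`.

ii, iv

i → no match
ii → match
iii → no match
iv → match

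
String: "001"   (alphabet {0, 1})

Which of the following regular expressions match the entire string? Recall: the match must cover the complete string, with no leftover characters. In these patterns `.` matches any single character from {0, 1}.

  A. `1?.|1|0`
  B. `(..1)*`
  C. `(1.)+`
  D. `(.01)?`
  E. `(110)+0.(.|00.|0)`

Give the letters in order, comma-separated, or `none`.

A → no match
B → match
C → no match — must start with "1"
D → match
E → no match — must start with "110"

B, D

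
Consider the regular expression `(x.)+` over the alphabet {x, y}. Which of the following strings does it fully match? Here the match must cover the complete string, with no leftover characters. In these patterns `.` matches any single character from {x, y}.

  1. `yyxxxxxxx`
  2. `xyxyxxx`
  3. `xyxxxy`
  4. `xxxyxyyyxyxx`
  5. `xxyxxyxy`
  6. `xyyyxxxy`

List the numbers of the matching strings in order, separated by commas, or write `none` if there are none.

3

1 → no match — must start with `x`
2 → no match
3 → match
4 → no match
5 → no match
6 → no match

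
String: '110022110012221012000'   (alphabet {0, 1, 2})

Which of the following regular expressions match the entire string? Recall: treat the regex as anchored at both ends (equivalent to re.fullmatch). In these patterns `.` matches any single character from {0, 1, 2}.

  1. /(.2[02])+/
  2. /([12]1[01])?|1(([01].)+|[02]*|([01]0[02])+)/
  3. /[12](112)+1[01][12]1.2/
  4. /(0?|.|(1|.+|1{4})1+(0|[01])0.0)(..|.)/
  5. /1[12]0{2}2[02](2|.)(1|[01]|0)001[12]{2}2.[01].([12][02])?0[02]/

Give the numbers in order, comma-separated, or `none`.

5

1 → no match
2 → no match
3 → no match — must end with '2'
4 → no match
5 → match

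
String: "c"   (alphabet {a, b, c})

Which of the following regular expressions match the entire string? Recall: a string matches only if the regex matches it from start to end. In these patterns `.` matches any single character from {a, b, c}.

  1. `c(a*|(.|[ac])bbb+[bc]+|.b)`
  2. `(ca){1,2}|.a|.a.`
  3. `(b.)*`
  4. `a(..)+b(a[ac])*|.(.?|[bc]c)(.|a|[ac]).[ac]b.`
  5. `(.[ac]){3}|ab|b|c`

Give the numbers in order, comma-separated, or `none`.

1 → match
2 → no match
3 → no match
4 → no match
5 → match

1, 5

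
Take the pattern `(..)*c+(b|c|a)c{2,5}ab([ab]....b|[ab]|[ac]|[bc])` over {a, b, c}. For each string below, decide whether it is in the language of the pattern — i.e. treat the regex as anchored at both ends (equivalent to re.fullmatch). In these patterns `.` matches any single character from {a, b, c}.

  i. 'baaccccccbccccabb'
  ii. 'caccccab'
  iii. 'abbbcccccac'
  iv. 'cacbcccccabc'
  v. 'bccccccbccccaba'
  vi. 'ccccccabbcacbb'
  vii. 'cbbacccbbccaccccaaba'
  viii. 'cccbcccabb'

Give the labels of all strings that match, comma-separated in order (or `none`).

i → match
ii → no match
iii → no match
iv → match
v → match
vi → match
vii → no match
viii → match

i, iv, v, vi, viii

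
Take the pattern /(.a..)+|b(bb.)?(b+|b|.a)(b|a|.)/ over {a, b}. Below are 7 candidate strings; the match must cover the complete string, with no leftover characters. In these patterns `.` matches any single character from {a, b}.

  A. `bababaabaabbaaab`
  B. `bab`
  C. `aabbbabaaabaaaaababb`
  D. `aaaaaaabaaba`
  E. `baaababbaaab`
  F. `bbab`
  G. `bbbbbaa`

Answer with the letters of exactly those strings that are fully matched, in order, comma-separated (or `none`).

A → match
B. `bab` → no match
C → match
D. `aaaaaaabaaba` → match
E. `baaababbaaab` → match
F. `bbab` → match
G. `bbbbbaa` → match

A, C, D, E, F, G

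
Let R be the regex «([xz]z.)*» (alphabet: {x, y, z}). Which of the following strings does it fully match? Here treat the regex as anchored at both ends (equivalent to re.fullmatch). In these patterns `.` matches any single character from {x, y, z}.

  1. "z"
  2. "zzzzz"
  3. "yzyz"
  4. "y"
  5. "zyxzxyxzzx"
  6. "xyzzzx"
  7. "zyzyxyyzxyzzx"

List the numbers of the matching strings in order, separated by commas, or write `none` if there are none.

none

1. "z" → no match
2. "zzzzz" → no match
3. "yzyz" → no match
4. "y" → no match
5. "zyxzxyxzzx" → no match
6. "xyzzzx" → no match
7 → no match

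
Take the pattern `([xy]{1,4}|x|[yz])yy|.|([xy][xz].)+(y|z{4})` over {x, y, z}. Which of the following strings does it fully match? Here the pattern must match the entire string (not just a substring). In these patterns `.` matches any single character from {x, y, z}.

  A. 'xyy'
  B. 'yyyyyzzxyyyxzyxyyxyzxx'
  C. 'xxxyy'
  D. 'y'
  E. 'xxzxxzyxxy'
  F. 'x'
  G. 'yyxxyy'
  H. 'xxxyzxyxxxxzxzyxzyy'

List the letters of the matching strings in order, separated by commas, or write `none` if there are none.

A, C, D, E, F, G, H

A → match
B → no match
C → match
D → match
E → match
F → match
G → match
H → match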